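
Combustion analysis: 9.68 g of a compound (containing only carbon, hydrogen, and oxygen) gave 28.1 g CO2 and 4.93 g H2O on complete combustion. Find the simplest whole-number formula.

C7H6O

mol C = 28.1 / 44.01 = 0.6385; mass C = 0.6385 × 12.01 = 7.668 g
mol H = 2 × (4.93 / 18.02) = 0.5472; mass H = 0.5472 × 1.008 = 0.5515 g
mass O = 9.68 − (8.220) = 1.460 g → mol O = 0.09126
Smallest is O at 0.09126 mol; normalising gives C 6.996, H 5.996, O 1.000
Ratio ≈ 7:6:1, so the empirical formula is C7H6O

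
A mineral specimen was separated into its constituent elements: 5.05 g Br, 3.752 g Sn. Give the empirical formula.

Br2Sn

Br: 5.05 g ÷ 79.90 g/mol = 0.0632 mol
Sn: 3.752 g ÷ 118.71 g/mol = 0.03161 mol
Smallest is Sn at 0.03161 mol; normalising gives Br 2.000, Sn 1.000
≈ 2:1 → Br2Sn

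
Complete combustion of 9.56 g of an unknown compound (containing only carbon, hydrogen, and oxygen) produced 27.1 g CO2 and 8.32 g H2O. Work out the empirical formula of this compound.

mol C = 27.1 / 44.01 = 0.6158; mass C = 0.6158 × 12.01 = 7.395 g
mol H = 2 × (8.32 / 18.02) = 0.9234; mass H = 0.9234 × 1.008 = 0.9308 g
mass O = 9.56 − (8.326) = 1.234 g → mol O = 0.07711
Ratios (÷ 0.07711): C 7.985, H 11.975, O 1.000
Ratio ≈ 8:12:1, so the empirical formula is C8H12O

C8H12O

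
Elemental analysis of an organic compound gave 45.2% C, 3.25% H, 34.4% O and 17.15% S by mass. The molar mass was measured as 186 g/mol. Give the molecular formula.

Assume 100 g: 45.2 g C, 3.25 g H, 34.4 g O, 17.15 g S.
Moles — C: 45.2 / 12.01 = 3.764 mol; H: 3.25 / 1.008 = 3.224 mol; O: 34.4 / 16.00 = 2.15 mol; S: 17.15 / 32.07 = 0.5348 mol
Divide by the smallest (0.5348 mol S): C 7.038, H 6.029, O 4.020, S 1.000
Ratio ≈ 7:6:4:1, so the empirical formula is C7H6O4S
Empirical-formula mass = 186.19 g/mol
n = 186 / 186.19 = 1.00 ≈ 1
Molecular formula = empirical formula = C7H6O4S

C7H6O4S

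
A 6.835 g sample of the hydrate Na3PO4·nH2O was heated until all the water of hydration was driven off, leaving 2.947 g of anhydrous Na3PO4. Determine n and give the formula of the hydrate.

Mass of water lost = 6.835 − 2.947 = 3.888 g → 3.888 / 18.02 = 0.2158 mol H2O
Molar mass of Na3PO4 = 163.94 g/mol → mol Na3PO4 = 2.947 / 163.94 = 0.01798
n = 0.2158 / 0.01798 = 12.00 ≈ 12 → Na3PO4·12H2O

Na3PO4·12H2O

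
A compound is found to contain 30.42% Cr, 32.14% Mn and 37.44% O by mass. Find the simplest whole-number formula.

Assume 100 g: 30.42 g Cr, 32.14 g Mn, 37.44 g O.
n(Cr) = 30.42/52.00 = 0.585, n(Mn) = 32.14/54.94 = 0.585, n(O) = 37.44/16.00 = 2.34
Ratios (÷ 0.585): Cr 1.000, Mn 1.000, O 4.000
→ CrMnO4

CrMnO4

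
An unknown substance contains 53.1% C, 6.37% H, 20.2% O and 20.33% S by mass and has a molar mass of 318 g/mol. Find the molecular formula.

C14H20O4S2

Assume 100 g: 53.1 g C, 6.37 g H, 20.2 g O, 20.33 g S.
C: 53.1 g ÷ 12.01 g/mol = 4.421 mol
H: 6.37 g ÷ 1.008 g/mol = 6.319 mol
O: 20.2 g ÷ 16.00 g/mol = 1.262 mol
S: 20.33 g ÷ 32.07 g/mol = 0.6339 mol
Smallest is S at 0.6339 mol; normalising gives C 6.975, H 9.969, O 1.992, S 1.000
→ C7H10O2S
Empirical-formula mass = 158.22 g/mol
n = 318 / 158.22 = 2.01 ≈ 2
Molecular formula = (C7H10O2S)×2 = C14H20O4S2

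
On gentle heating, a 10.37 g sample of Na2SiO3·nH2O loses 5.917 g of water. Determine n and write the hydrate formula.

Na2SiO3·9H2O

Mass of anhydrous Na2SiO3 = 10.37 − 5.917 = 4.453 g
mol H2O = 5.917 / 18.02 = 0.3284
Molar mass of Na2SiO3 = 122.07 g/mol → mol Na2SiO3 = 4.453 / 122.07 = 0.03648
n = 0.3284 / 0.03648 = 9.00 ≈ 9 → Na2SiO3·9H2O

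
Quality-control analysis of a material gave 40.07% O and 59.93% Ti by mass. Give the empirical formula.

O2Ti

Assume 100 g: 40.07 g O, 59.93 g Ti.
n(O) = 40.07/16.00 = 2.504, n(Ti) = 59.93/47.87 = 1.252
Ratios (÷ 1.252): O 2.000, Ti 1.000
≈ 2:1 → O2Ti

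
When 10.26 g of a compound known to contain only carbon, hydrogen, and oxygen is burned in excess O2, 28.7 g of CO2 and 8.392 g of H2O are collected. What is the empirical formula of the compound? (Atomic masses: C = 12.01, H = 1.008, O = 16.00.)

C7H10O

mol C = 28.7 / 44.01 = 0.6521; mass C = 0.6521 × 12.01 = 7.832 g
mol H = 2 × (8.392 / 18.02) = 0.9314; mass H = 0.9314 × 1.008 = 0.9389 g
mass O = 10.26 − (8.771) = 1.489 g → mol O = 0.09307
Ratios (÷ 0.09307): C 7.007, H 10.008, O 1.000
→ C7H10O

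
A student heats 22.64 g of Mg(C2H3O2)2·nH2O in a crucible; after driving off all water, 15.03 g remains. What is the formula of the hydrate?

Mg(C2H3O2)2·4H2O

Mass of water lost = 22.64 − 15.03 = 7.61 g → 7.61 / 18.02 = 0.4223 mol H2O
Molar mass of Mg(C2H3O2)2 = 142.40 g/mol → mol Mg(C2H3O2)2 = 15.03 / 142.40 = 0.1055
n = 0.4223 / 0.1055 = 4.00 ≈ 4 → Mg(C2H3O2)2·4H2O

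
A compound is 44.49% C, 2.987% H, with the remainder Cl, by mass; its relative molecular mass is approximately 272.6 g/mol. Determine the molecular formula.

Assume 100 g: 44.49 g C, 2.987 g H, 52.523 g Cl.
C: 44.49 g ÷ 12.01 g/mol = 3.704 mol
H: 2.987 g ÷ 1.008 g/mol = 2.963 mol
Cl: 52.523 g ÷ 35.45 g/mol = 1.482 mol
Divide by the smallest (1.482 mol Cl): C 2.500, H 2.000, Cl 1.000
Multiply by 2: C 5.00, H 4.00, Cl 2.00 → C5H4Cl2
Empirical-formula mass = 134.98 g/mol
n = 272.6 / 134.98 = 2.02 ≈ 2
Molecular formula = (C5H4Cl2)×2 = C10H8Cl4

C10H8Cl4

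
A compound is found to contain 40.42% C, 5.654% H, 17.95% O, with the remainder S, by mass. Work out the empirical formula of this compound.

Assume 100 g: 40.42 g C, 5.654 g H, 17.95 g O, 35.976 g S.
Moles — C: 40.42 / 12.01 = 3.366 mol; H: 5.654 / 1.008 = 5.609 mol; O: 17.95 / 16.00 = 1.122 mol; S: 35.976 / 32.07 = 1.122 mol
Smallest is S at 1.122 mol; normalising gives C 3.000, H 5.000, O 1.000, S 1.000
≈ 3:5:1:1 → C3H5OS

C3H5OS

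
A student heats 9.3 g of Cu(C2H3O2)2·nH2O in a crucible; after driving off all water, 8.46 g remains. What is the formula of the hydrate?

Mass of water lost = 9.3 − 8.46 = 0.84 g → 0.84 / 18.02 = 0.04661 mol H2O
Molar mass of Cu(C2H3O2)2 = 181.64 g/mol → mol Cu(C2H3O2)2 = 8.46 / 181.64 = 0.04658
n = 0.04661 / 0.04658 = 1.00 ≈ 1 → Cu(C2H3O2)2·H2O

Cu(C2H3O2)2·H2O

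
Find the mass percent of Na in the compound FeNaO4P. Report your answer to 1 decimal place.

Molar mass = 1(55.85) + 1(22.99) + 4(16.00) + 1(30.97) = 173.810 g/mol
Mass of Na per mole = 1 × 22.99 = 22.990 g
% Na = 22.990 / 173.810 × 100 = 13.2%

13.2%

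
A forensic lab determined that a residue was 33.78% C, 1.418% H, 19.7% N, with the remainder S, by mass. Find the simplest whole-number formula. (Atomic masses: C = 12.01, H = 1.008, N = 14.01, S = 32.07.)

C2HNS

Assume 100 g: 33.78 g C, 1.418 g H, 19.7 g N, 45.102 g S.
n(C) = 33.78/12.01 = 2.813, n(H) = 1.418/1.008 = 1.407, n(N) = 19.7/14.01 = 1.406, n(S) = 45.102/32.07 = 1.406
Divide by the smallest (1.406 mol N): C 2.000, H 1.000, N 1.000, S 1.000
Ratio ≈ 2:1:1:1, so the empirical formula is C2HNS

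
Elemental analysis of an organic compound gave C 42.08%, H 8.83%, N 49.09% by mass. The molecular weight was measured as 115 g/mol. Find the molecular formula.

C4H10N4

Assume 100 g: 42.08 g C, 8.83 g H, 49.09 g N.
n(C) = 42.08/12.01 = 3.504, n(H) = 8.83/1.008 = 8.76, n(N) = 49.09/14.01 = 3.504
Ratios (÷ 3.504): C 1.000, H 2.500, N 1.000
Multiply by 2: C 2.00, H 5.00, N 2.00 → C2H5N2
Empirical-formula mass = 57.08 g/mol
n = 115 / 57.08 = 2.01 ≈ 2
Molecular formula = (C2H5N2)×2 = C4H10N4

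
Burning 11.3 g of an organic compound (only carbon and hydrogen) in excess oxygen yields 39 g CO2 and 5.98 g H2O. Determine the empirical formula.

C4H3

mol C = 39 / 44.01 = 0.8862; mass C = 0.8862 × 12.01 = 10.64 g
mol H = 2 × (5.98 / 18.02) = 0.6637; mass H = 0.6637 × 1.008 = 0.6690 g
Divide by the smallest (0.6637 mol H): C 1.335, H 1.000
×3: C 4.01, H 3.00 → C4H3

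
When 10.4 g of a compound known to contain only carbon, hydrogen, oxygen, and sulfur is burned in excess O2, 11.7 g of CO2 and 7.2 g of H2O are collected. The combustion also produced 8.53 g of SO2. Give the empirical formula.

mol C = 11.7 / 44.01 = 0.2658; mass C = 0.2658 × 12.01 = 3.193 g
mol H = 2 × (7.2 / 18.02) = 0.7991; mass H = 0.7991 × 1.008 = 0.8055 g
mol S = 8.53 / 64.07 = 0.1331; mass S = 4.270 g
mass O = 10.4 − (8.268) = 2.132 g → mol O = 0.1332
Ratios (÷ 0.1331): C 1.997, H 6.002, O 1.001, S 1.000
≈ 2:6:1:1 → C2H6OS

C2H6OS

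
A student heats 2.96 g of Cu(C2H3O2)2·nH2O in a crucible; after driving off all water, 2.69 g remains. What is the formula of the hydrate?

Cu(C2H3O2)2·H2O

Mass of water lost = 2.96 − 2.69 = 0.27 g → 0.27 / 18.02 = 0.01498 mol H2O
Molar mass of Cu(C2H3O2)2 = 181.64 g/mol → mol Cu(C2H3O2)2 = 2.69 / 181.64 = 0.01481
n = 0.01498 / 0.01481 = 1.01 ≈ 1 → Cu(C2H3O2)2·H2O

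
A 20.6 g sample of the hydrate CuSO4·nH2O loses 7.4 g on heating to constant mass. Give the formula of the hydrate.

Mass of anhydrous CuSO4 = 20.6 − 7.4 = 13.2 g
mol H2O = 7.4 / 18.02 = 0.4107
Molar mass of CuSO4 = 159.62 g/mol → mol CuSO4 = 13.2 / 159.62 = 0.0827
n = 0.4107 / 0.0827 = 4.97 ≈ 5 → CuSO4·5H2O

CuSO4·5H2O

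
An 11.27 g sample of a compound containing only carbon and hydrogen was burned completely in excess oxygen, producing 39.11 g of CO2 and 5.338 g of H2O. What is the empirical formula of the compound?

mol C = 39.11 / 44.01 = 0.8887; mass C = 0.8887 × 12.01 = 10.67 g
mol H = 2 × (5.338 / 18.02) = 0.5925; mass H = 0.5925 × 1.008 = 0.5972 g
Ratios (÷ 0.5925): C 1.500, H 1.000
Multiply by 2: C 3.00, H 2.00 → C3H2

C3H2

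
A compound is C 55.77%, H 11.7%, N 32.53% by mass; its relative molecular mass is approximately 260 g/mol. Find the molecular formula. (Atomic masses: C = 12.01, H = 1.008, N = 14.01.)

C12H30N6

Assume 100 g: 55.77 g C, 11.7 g H, 32.53 g N.
n(C) = 55.77/12.01 = 4.644, n(H) = 11.7/1.008 = 11.61, n(N) = 32.53/14.01 = 2.322
Ratios (÷ 2.322): C 2.000, H 4.999, N 1.000
Ratio ≈ 2:5:1, so the empirical formula is C2H5N
Empirical-formula mass = 43.07 g/mol
n = 260 / 43.07 = 6.04 ≈ 6
Molecular formula = (C2H5N)×6 = C12H30N6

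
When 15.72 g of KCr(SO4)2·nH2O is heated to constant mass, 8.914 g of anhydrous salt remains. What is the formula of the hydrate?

KCr(SO4)2·12H2O

Mass of water lost = 15.72 − 8.914 = 6.806 g → 6.806 / 18.02 = 0.3777 mol H2O
Molar mass of KCr(SO4)2 = 283.24 g/mol → mol KCr(SO4)2 = 8.914 / 283.24 = 0.03147
n = 0.3777 / 0.03147 = 12.00 ≈ 12 → KCr(SO4)2·12H2O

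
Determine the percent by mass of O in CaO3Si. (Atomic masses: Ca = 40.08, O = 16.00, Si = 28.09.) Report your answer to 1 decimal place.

Molar mass = 1(40.08) + 3(16.00) + 1(28.09) = 116.170 g/mol
Mass of O per mole = 3 × 16.00 = 48.000 g
% O = 48.000 / 116.170 × 100 = 41.3%

41.3%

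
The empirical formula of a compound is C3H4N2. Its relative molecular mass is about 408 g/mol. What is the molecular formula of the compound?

C18H24N12

Empirical-formula mass = 68.08 g/mol
n = 408 / 68.08 = 5.99 ≈ 6
Molecular formula = (C3H4N2)6 = C18H24N12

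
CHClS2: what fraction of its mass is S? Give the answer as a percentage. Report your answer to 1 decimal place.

57.0%

Molar mass = 1(12.01) + 1(1.008) + 1(35.45) + 2(32.07) = 112.608 g/mol
Mass of S per mole = 2 × 32.07 = 64.140 g
% S = 64.140 / 112.608 × 100 = 57.0%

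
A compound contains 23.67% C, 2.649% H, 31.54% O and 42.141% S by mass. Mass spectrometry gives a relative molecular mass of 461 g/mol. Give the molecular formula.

C9H12O9S6

Assume 100 g: 23.67 g C, 2.649 g H, 31.54 g O, 42.141 g S.
n(C) = 23.67/12.01 = 1.971, n(H) = 2.649/1.008 = 2.628, n(O) = 31.54/16.00 = 1.971, n(S) = 42.141/32.07 = 1.314
Smallest is S at 1.314 mol; normalising gives C 1.500, H 2.000, O 1.500, S 1.000
×2: C 3.00, H 4.00, O 3.00, S 2.00 → C3H4O3S2
Empirical-formula mass = 152.20 g/mol
n = 461 / 152.20 = 3.03 ≈ 3
Molecular formula = (C3H4O3S2)×3 = C9H12O9S6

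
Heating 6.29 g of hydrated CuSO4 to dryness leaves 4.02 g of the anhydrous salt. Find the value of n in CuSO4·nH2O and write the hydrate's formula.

CuSO4·5H2O

Mass of water lost = 6.29 − 4.02 = 2.27 g → 2.27 / 18.02 = 0.126 mol H2O
Molar mass of CuSO4 = 159.62 g/mol → mol CuSO4 = 4.02 / 159.62 = 0.02518
n = 0.126 / 0.02518 = 5.00 ≈ 5 → CuSO4·5H2O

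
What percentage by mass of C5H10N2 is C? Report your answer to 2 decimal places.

Molar mass = 5(12.01) + 10(1.008) + 2(14.01) = 98.150 g/mol
Mass of C per mole = 5 × 12.01 = 60.050 g
% C = 60.050 / 98.150 × 100 = 61.18%

61.18%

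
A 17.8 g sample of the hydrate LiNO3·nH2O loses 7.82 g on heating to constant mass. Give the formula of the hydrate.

Mass of anhydrous LiNO3 = 17.8 − 7.82 = 9.98 g
mol H2O = 7.82 / 18.02 = 0.434
Molar mass of LiNO3 = 68.95 g/mol → mol LiNO3 = 9.98 / 68.95 = 0.1447
n = 0.434 / 0.1447 = 3.00 ≈ 3 → LiNO3·3H2O

LiNO3·3H2O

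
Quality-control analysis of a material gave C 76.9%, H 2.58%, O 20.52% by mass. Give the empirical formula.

Assume 100 g: 76.9 g C, 2.58 g H, 20.52 g O.
n(C) = 76.9/12.01 = 6.403, n(H) = 2.58/1.008 = 2.56, n(O) = 20.52/16.00 = 1.282
Smallest is O at 1.282 mol; normalising gives C 4.993, H 1.996, O 1.000
→ C5H2O

C5H2O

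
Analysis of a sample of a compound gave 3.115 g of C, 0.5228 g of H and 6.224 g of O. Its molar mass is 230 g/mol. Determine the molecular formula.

Moles — C: 3.115 / 12.01 = 0.2594 mol; H: 0.5228 / 1.008 = 0.5187 mol; O: 6.224 / 16.00 = 0.389 mol
Divide by the smallest (0.2594 mol C): C 1.000, H 2.000, O 1.500
×2: C 2.00, H 4.00, O 3.00 → C2H4O3
Empirical-formula mass = 76.05 g/mol
n = 230 / 76.05 = 3.02 ≈ 3
Molecular formula = (C2H4O3)×3 = C6H12O9

C6H12O9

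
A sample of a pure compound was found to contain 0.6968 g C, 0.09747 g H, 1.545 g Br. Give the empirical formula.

C: 0.6968 g ÷ 12.01 g/mol = 0.05802 mol
H: 0.09747 g ÷ 1.008 g/mol = 0.0967 mol
Br: 1.545 g ÷ 79.90 g/mol = 0.01934 mol
Divide by the smallest (0.01934 mol Br): C 3.000, H 5.001, Br 1.000
≈ 3:5:1 → C3H5Br

C3H5Br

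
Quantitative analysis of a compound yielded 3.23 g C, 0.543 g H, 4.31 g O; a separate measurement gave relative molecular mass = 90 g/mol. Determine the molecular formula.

C3H6O3

C: 3.23 g ÷ 12.01 g/mol = 0.2689 mol
H: 0.543 g ÷ 1.008 g/mol = 0.5387 mol
O: 4.31 g ÷ 16.00 g/mol = 0.2694 mol
Divide by the smallest (0.2689 mol C): C 1.000, H 2.003, O 1.002
→ CH2O
Empirical-formula mass = 30.03 g/mol
n = 90 / 30.03 = 3.00 ≈ 3
Molecular formula = (CH2O)×3 = C3H6O3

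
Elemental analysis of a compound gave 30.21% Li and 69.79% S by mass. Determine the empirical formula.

Assume 100 g: 30.21 g Li, 69.79 g S.
Li: 30.21 g ÷ 6.94 g/mol = 4.353 mol
S: 69.79 g ÷ 32.07 g/mol = 2.176 mol
Smallest is S at 2.176 mol; normalising gives Li 2.000, S 1.000
→ Li2S

Li2S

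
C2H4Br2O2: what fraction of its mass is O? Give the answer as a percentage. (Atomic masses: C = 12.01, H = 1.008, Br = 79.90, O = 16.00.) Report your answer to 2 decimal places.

14.56%

Molar mass = 2(12.01) + 4(1.008) + 2(79.90) + 2(16.00) = 219.852 g/mol
Mass of O per mole = 2 × 16.00 = 32.000 g
% O = 32.000 / 219.852 × 100 = 14.56%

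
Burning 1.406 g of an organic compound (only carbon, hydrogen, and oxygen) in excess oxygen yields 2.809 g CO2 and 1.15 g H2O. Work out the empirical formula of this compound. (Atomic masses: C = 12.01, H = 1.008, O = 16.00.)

C2H4O

mol C = 2.809 / 44.01 = 0.06383; mass C = 0.06383 × 12.01 = 0.7666 g
mol H = 2 × (1.15 / 18.02) = 0.1276; mass H = 0.1276 × 1.008 = 0.1287 g
mass O = 1.406 − (0.8952) = 0.5108 g → mol O = 0.03192
Divide by the smallest (0.03192 mol O): C 1.999, H 3.998, O 1.000
Ratio ≈ 2:4:1, so the empirical formula is C2H4O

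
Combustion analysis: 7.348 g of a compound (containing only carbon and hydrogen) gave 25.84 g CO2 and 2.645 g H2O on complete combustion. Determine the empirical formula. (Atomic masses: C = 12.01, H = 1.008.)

mol C = 25.84 / 44.01 = 0.5871; mass C = 0.5871 × 12.01 = 7.052 g
mol H = 2 × (2.645 / 18.02) = 0.2936; mass H = 0.2936 × 1.008 = 0.2959 g
Divide by the smallest (0.2936 mol H): C 2.000, H 1.000
≈ 2:1 → C2H

C2H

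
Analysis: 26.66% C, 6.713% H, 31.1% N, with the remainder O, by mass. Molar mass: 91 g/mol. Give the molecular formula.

C2H6N2O2

Assume 100 g: 26.66 g C, 6.713 g H, 31.1 g N, 35.527 g O.
Moles — C: 26.66 / 12.01 = 2.22 mol; H: 6.713 / 1.008 = 6.66 mol; N: 31.1 / 14.01 = 2.22 mol; O: 35.527 / 16.00 = 2.22 mol
Ratios (÷ 2.22): C 1.000, H 3.000, N 1.000, O 1.000
→ CH3NO
Empirical-formula mass = 45.04 g/mol
n = 91 / 45.04 = 2.02 ≈ 2
Molecular formula = (CH3NO)×2 = C2H6N2O2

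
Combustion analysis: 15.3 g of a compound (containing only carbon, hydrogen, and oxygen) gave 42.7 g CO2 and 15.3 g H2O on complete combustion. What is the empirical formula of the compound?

C8H14O

mol C = 42.7 / 44.01 = 0.9702; mass C = 0.9702 × 12.01 = 11.65 g
mol H = 2 × (15.3 / 18.02) = 1.698; mass H = 1.698 × 1.008 = 1.712 g
mass O = 15.3 − (13.36) = 1.936 g → mol O = 0.1210
Smallest is O at 0.121 mol; normalising gives C 8.019, H 14.036, O 1.000
→ C8H14O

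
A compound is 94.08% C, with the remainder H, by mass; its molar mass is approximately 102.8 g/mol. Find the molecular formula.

C8H6

Assume 100 g: 94.08 g C, 5.92 g H.
Moles — C: 94.08 / 12.01 = 7.833 mol; H: 5.92 / 1.008 = 5.873 mol
Smallest is H at 5.873 mol; normalising gives C 1.334, H 1.000
Multiply by 3: C 4.00, H 3.00 → C4H3
Empirical-formula mass = 51.06 g/mol
n = 102.8 / 51.06 = 2.01 ≈ 2
Molecular formula = (C4H3)×2 = C8H6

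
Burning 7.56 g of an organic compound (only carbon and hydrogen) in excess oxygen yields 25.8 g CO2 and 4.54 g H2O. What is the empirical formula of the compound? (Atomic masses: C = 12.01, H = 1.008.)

mol C = 25.8 / 44.01 = 0.5862; mass C = 0.5862 × 12.01 = 7.041 g
mol H = 2 × (4.54 / 18.02) = 0.5039; mass H = 0.5039 × 1.008 = 0.5079 g
Divide by the smallest (0.5039 mol H): C 1.163, H 1.000
×6: C 6.98, H 6.00 → C7H6

C7H6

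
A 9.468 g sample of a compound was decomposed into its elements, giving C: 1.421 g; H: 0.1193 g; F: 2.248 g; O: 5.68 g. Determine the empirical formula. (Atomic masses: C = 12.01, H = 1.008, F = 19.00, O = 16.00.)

CHFO3

n(C) = 1.421/12.01 = 0.1183, n(H) = 0.1193/1.008 = 0.1184, n(F) = 2.248/19.00 = 0.1183, n(O) = 5.68/16.00 = 0.355
Ratios (÷ 0.1183): C 1.000, H 1.000, F 1.000, O 3.000
→ CHFO3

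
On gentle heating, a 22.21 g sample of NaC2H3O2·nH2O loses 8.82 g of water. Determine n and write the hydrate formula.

Mass of anhydrous NaC2H3O2 = 22.21 − 8.82 = 13.39 g
mol H2O = 8.82 / 18.02 = 0.4895
Molar mass of NaC2H3O2 = 82.03 g/mol → mol NaC2H3O2 = 13.39 / 82.03 = 0.1632
n = 0.4895 / 0.1632 = 3.00 ≈ 3 → NaC2H3O2·3H2O

NaC2H3O2·3H2O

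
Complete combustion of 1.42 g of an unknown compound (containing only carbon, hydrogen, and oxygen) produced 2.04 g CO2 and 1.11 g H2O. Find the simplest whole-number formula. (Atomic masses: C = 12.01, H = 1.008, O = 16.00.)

C3H8O3

mol C = 2.04 / 44.01 = 0.04635; mass C = 0.04635 × 12.01 = 0.5567 g
mol H = 2 × (1.11 / 18.02) = 0.1232; mass H = 0.1232 × 1.008 = 0.1242 g
mass O = 1.42 − (0.6809) = 0.7391 g → mol O = 0.04619
Ratios (÷ 0.04619): C 1.003, H 2.667, O 1.000
×3: C 3.01, H 8.00, O 3.00 → C3H8O3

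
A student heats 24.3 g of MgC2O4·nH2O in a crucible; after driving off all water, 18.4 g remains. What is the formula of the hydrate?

Mass of water lost = 24.3 − 18.4 = 5.9 g → 5.9 / 18.02 = 0.3274 mol H2O
Molar mass of MgC2O4 = 112.33 g/mol → mol MgC2O4 = 18.4 / 112.33 = 0.1638
n = 0.3274 / 0.1638 = 2.00 ≈ 2 → MgC2O4·2H2O

MgC2O4·2H2O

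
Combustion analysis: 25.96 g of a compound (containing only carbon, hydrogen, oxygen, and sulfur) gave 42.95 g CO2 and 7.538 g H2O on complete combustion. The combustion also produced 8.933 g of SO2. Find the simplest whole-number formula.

C7H6O4S

mol C = 42.95 / 44.01 = 0.9759; mass C = 0.9759 × 12.01 = 11.72 g
mol H = 2 × (7.538 / 18.02) = 0.8366; mass H = 0.8366 × 1.008 = 0.8433 g
mol S = 8.933 / 64.07 = 0.1394; mass S = 4.471 g
mass O = 25.96 − (17.04) = 8.925 g → mol O = 0.5578
Smallest is S at 0.1394 mol; normalising gives C 7.000, H 6.001, O 4.001, S 1.000
→ C7H6O4S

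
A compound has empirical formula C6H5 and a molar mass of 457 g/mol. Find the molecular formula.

Empirical-formula mass = 77.10 g/mol
n = 457 / 77.10 = 5.93 ≈ 6
Molecular formula = (C6H5)6 = C36H30

C36H30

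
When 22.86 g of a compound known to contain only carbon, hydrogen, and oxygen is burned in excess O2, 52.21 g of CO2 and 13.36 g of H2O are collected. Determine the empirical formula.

C8H10O3

mol C = 52.21 / 44.01 = 1.186; mass C = 1.186 × 12.01 = 14.25 g
mol H = 2 × (13.36 / 18.02) = 1.483; mass H = 1.483 × 1.008 = 1.495 g
mass O = 22.86 − (15.74) = 7.118 g → mol O = 0.4449
Divide by the smallest (0.4449 mol O): C 2.667, H 3.333, O 1.000
×3: C 8.00, H 10.00, O 3.00 → C8H10O3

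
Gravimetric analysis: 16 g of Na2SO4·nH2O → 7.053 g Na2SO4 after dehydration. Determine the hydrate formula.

Mass of water lost = 16 − 7.053 = 8.947 g → 8.947 / 18.02 = 0.4965 mol H2O
Molar mass of Na2SO4 = 142.05 g/mol → mol Na2SO4 = 7.053 / 142.05 = 0.04965
n = 0.4965 / 0.04965 = 10.00 ≈ 10 → Na2SO4·10H2O

Na2SO4·10H2O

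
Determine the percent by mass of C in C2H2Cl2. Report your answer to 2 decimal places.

24.78%

Molar mass = 2(12.01) + 2(1.008) + 2(35.45) = 96.936 g/mol
Mass of C per mole = 2 × 12.01 = 24.020 g
% C = 24.020 / 96.936 × 100 = 24.78%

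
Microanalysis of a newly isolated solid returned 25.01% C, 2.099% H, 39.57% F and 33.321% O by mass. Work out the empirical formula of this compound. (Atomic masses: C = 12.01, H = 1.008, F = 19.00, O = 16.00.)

CHFO

Assume 100 g: 25.01 g C, 2.099 g H, 39.57 g F, 33.321 g O.
n(C) = 25.01/12.01 = 2.082, n(H) = 2.099/1.008 = 2.082, n(F) = 39.57/19.00 = 2.083, n(O) = 33.321/16.00 = 2.083
Smallest is H at 2.082 mol; normalising gives C 1.000, H 1.000, F 1.000, O 1.000
→ CHFO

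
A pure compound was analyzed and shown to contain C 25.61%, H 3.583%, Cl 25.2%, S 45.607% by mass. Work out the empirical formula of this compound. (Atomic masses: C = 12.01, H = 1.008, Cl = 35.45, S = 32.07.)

C3H5ClS2

Assume 100 g: 25.61 g C, 3.583 g H, 25.2 g Cl, 45.607 g S.
C: 25.61 g ÷ 12.01 g/mol = 2.132 mol
H: 3.583 g ÷ 1.008 g/mol = 3.555 mol
Cl: 25.2 g ÷ 35.45 g/mol = 0.7109 mol
S: 45.607 g ÷ 32.07 g/mol = 1.422 mol
Divide by the smallest (0.7109 mol Cl): C 3.000, H 5.000, Cl 1.000, S 2.001
Ratio ≈ 3:5:1:2, so the empirical formula is C3H5ClS2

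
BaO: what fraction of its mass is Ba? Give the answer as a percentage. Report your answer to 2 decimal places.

89.56%

Molar mass = 1(137.33) + 1(16.00) = 153.330 g/mol
Mass of Ba per mole = 1 × 137.33 = 137.330 g
% Ba = 137.330 / 153.330 × 100 = 89.56%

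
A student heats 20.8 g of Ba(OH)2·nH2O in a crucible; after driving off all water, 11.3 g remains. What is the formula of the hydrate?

Mass of water lost = 20.8 − 11.3 = 9.5 g → 9.5 / 18.02 = 0.5272 mol H2O
Molar mass of Ba(OH)2 = 171.35 g/mol → mol Ba(OH)2 = 11.3 / 171.35 = 0.06595
n = 0.5272 / 0.06595 = 7.99 ≈ 8 → Ba(OH)2·8H2O

Ba(OH)2·8H2O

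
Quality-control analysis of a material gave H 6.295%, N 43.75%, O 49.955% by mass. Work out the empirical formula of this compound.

Assume 100 g: 6.295 g H, 43.75 g N, 49.955 g O.
H: 6.295 g ÷ 1.008 g/mol = 6.245 mol
N: 43.75 g ÷ 14.01 g/mol = 3.123 mol
O: 49.955 g ÷ 16.00 g/mol = 3.122 mol
Ratios (÷ 3.122): H 2.000, N 1.000, O 1.000
→ H2NO

H2NO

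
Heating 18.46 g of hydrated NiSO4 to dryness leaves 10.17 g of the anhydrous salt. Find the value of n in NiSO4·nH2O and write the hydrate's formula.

Mass of water lost = 18.46 − 10.17 = 8.29 g → 8.29 / 18.02 = 0.46 mol H2O
Molar mass of NiSO4 = 154.76 g/mol → mol NiSO4 = 10.17 / 154.76 = 0.06571
n = 0.46 / 0.06571 = 7.00 ≈ 7 → NiSO4·7H2O

NiSO4·7H2O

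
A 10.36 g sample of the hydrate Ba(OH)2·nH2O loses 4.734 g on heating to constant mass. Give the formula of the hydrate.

Ba(OH)2·8H2O

Mass of anhydrous Ba(OH)2 = 10.36 − 4.734 = 5.626 g
mol H2O = 4.734 / 18.02 = 0.2627
Molar mass of Ba(OH)2 = 171.35 g/mol → mol Ba(OH)2 = 5.626 / 171.35 = 0.03283
n = 0.2627 / 0.03283 = 8.00 ≈ 8 → Ba(OH)2·8H2O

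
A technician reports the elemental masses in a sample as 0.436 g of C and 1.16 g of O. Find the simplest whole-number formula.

CO2

n(C) = 0.436/12.01 = 0.0363, n(O) = 1.16/16.00 = 0.0725
Ratios (÷ 0.0363): C 1.000, O 1.997
→ CO2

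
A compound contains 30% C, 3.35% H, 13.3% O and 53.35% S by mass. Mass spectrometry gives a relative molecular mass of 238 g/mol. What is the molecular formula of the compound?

C6H8O2S4

Assume 100 g: 30 g C, 3.35 g H, 13.3 g O, 53.35 g S.
Moles — C: 30 / 12.01 = 2.498 mol; H: 3.35 / 1.008 = 3.323 mol; O: 13.3 / 16.00 = 0.8313 mol; S: 53.35 / 32.07 = 1.664 mol
Ratios (÷ 0.8313): C 3.005, H 3.998, O 1.000, S 2.001
Ratio ≈ 3:4:1:2, so the empirical formula is C3H4OS2
Empirical-formula mass = 120.20 g/mol
n = 238 / 120.20 = 1.98 ≈ 2
Molecular formula = (C3H4OS2)×2 = C6H8O2S4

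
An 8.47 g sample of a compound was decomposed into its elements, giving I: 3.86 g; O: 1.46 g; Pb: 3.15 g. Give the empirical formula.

Moles — I: 3.86 / 126.90 = 0.03042 mol; O: 1.46 / 16.00 = 0.09125 mol; Pb: 3.15 / 207.2 = 0.0152 mol
Smallest is Pb at 0.0152 mol; normalising gives I 2.001, O 6.002, Pb 1.000
Ratio ≈ 2:6:1, so the empirical formula is I2O6Pb

I2O6Pb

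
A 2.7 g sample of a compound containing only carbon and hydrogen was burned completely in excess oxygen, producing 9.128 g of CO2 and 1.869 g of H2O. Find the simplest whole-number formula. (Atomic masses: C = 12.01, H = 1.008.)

CH

mol C = 9.128 / 44.01 = 0.2074; mass C = 0.2074 × 12.01 = 2.491 g
mol H = 2 × (1.869 / 18.02) = 0.2074; mass H = 0.2074 × 1.008 = 0.2091 g
Divide by the smallest (0.2074 mol C): C 1.000, H 1.000
Ratio ≈ 1:1, so the empirical formula is CH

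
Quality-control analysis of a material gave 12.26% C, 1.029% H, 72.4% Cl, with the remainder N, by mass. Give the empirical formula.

Assume 100 g: 12.26 g C, 1.029 g H, 72.4 g Cl, 14.311 g N.
C: 12.26 g ÷ 12.01 g/mol = 1.021 mol
H: 1.029 g ÷ 1.008 g/mol = 1.021 mol
Cl: 72.4 g ÷ 35.45 g/mol = 2.042 mol
N: 14.311 g ÷ 14.01 g/mol = 1.021 mol
Ratios (÷ 1.021): C 1.000, H 1.000, Cl 2.001, N 1.001
Ratio ≈ 1:1:2:1, so the empirical formula is CHCl2N

CHCl2N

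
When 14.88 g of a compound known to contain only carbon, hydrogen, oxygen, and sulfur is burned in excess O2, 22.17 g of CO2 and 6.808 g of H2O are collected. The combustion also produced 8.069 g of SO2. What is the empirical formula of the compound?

C4H6O2S

mol C = 22.17 / 44.01 = 0.5037; mass C = 0.5037 × 12.01 = 6.050 g
mol H = 2 × (6.808 / 18.02) = 0.7556; mass H = 0.7556 × 1.008 = 0.7616 g
mol S = 8.069 / 64.07 = 0.1259; mass S = 4.039 g
mass O = 14.88 − (10.85) = 4.029 g → mol O = 0.2518
Ratios (÷ 0.1259): C 4.000, H 6.000, O 2.000, S 1.000
Ratio ≈ 4:6:2:1, so the empirical formula is C4H6O2S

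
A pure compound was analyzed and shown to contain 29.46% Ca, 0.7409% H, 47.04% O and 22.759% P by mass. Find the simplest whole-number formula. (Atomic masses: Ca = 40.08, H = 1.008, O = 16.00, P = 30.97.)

CaHO4P

Assume 100 g: 29.46 g Ca, 0.7409 g H, 47.04 g O, 22.759 g P.
n(Ca) = 29.46/40.08 = 0.735, n(H) = 0.7409/1.008 = 0.735, n(O) = 47.04/16.00 = 2.94, n(P) = 22.759/30.97 = 0.7349
Divide by the smallest (0.7349 mol P): Ca 1.000, H 1.000, O 4.001, P 1.000
→ CaHO4P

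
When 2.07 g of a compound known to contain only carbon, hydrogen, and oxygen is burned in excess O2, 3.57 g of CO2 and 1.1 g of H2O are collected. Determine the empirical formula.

C4H6O3

mol C = 3.57 / 44.01 = 0.08112; mass C = 0.08112 × 12.01 = 0.9742 g
mol H = 2 × (1.1 / 18.02) = 0.1221; mass H = 0.1221 × 1.008 = 0.1231 g
mass O = 2.07 − (1.097) = 0.9727 g → mol O = 0.06079
Smallest is O at 0.06079 mol; normalising gives C 1.334, H 2.008, O 1.000
Multiply by 3: C 4.00, H 6.02, O 3.00 → C4H6O3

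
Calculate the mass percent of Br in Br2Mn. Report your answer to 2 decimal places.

74.42%

Molar mass = 2(79.90) + 1(54.94) = 214.740 g/mol
Mass of Br per mole = 2 × 79.90 = 159.800 g
% Br = 159.800 / 214.740 × 100 = 74.42%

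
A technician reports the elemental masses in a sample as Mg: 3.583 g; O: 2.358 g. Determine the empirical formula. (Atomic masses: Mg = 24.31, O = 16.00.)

MgO

n(Mg) = 3.583/24.31 = 0.1474, n(O) = 2.358/16.00 = 0.1474
Ratios (÷ 0.1474): Mg 1.000, O 1.000
Ratio ≈ 1:1, so the empirical formula is MgO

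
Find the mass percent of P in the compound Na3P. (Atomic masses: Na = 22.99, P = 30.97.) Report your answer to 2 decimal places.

30.99%

Molar mass = 3(22.99) + 1(30.97) = 99.940 g/mol
Mass of P per mole = 1 × 30.97 = 30.970 g
% P = 30.970 / 99.940 × 100 = 30.99%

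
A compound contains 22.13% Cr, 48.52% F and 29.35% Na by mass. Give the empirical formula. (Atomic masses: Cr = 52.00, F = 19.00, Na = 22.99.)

CrF6Na3

Assume 100 g: 22.13 g Cr, 48.52 g F, 29.35 g Na.
n(Cr) = 22.13/52.00 = 0.4256, n(F) = 48.52/19.00 = 2.554, n(Na) = 29.35/22.99 = 1.277
Smallest is Cr at 0.4256 mol; normalising gives Cr 1.000, F 6.001, Na 3.000
→ CrF6Na3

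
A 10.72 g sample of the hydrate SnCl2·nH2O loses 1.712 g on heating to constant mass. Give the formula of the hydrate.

Mass of anhydrous SnCl2 = 10.72 − 1.712 = 9.008 g
mol H2O = 1.712 / 18.02 = 0.09501
Molar mass of SnCl2 = 189.61 g/mol → mol SnCl2 = 9.008 / 189.61 = 0.04751
n = 0.09501 / 0.04751 = 2.00 ≈ 2 → SnCl2·2H2O

SnCl2·2H2O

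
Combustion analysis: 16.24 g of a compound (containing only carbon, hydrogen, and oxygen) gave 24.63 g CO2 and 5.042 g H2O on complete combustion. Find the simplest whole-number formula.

CHO

mol C = 24.63 / 44.01 = 0.5596; mass C = 0.5596 × 12.01 = 6.721 g
mol H = 2 × (5.042 / 18.02) = 0.5596; mass H = 0.5596 × 1.008 = 0.5641 g
mass O = 16.24 − (7.285) = 8.955 g → mol O = 0.5597
Ratios (÷ 0.5596): C 1.000, H 1.000, O 1.000
Ratio ≈ 1:1:1, so the empirical formula is CHO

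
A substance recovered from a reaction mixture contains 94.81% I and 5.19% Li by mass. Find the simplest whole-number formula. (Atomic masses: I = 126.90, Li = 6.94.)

Assume 100 g: 94.81 g I, 5.19 g Li.
n(I) = 94.81/126.90 = 0.7471, n(Li) = 5.19/6.94 = 0.7478
Ratios (÷ 0.7471): I 1.000, Li 1.001
→ ILi

ILi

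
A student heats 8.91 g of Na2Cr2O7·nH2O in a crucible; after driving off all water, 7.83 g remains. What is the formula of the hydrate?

Na2Cr2O7·2H2O

Mass of water lost = 8.91 − 7.83 = 1.08 g → 1.08 / 18.02 = 0.05993 mol H2O
Molar mass of Na2Cr2O7 = 261.98 g/mol → mol Na2Cr2O7 = 7.83 / 261.98 = 0.02989
n = 0.05993 / 0.02989 = 2.01 ≈ 2 → Na2Cr2O7·2H2O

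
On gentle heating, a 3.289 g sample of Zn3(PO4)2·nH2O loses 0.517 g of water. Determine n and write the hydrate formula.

Mass of anhydrous Zn3(PO4)2 = 3.289 − 0.517 = 2.772 g
mol H2O = 0.517 / 18.02 = 0.02869
Molar mass of Zn3(PO4)2 = 386.08 g/mol → mol Zn3(PO4)2 = 2.772 / 386.08 = 0.00718
n = 0.02869 / 0.00718 = 4.00 ≈ 4 → Zn3(PO4)2·4H2O

Zn3(PO4)2·4H2O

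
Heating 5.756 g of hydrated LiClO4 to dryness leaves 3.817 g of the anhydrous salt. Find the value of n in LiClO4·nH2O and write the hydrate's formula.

LiClO4·3H2O

Mass of water lost = 5.756 − 3.817 = 1.939 g → 1.939 / 18.02 = 0.1076 mol H2O
Molar mass of LiClO4 = 106.39 g/mol → mol LiClO4 = 3.817 / 106.39 = 0.03588
n = 0.1076 / 0.03588 = 3.00 ≈ 3 → LiClO4·3H2O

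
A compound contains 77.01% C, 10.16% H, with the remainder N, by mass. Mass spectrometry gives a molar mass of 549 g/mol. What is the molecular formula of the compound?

C35H55N5

Assume 100 g: 77.01 g C, 10.16 g H, 12.83 g N.
n(C) = 77.01/12.01 = 6.412, n(H) = 10.16/1.008 = 10.08, n(N) = 12.83/14.01 = 0.9158
Smallest is N at 0.9158 mol; normalising gives C 7.002, H 11.006, N 1.000
Ratio ≈ 7:11:1, so the empirical formula is C7H11N
Empirical-formula mass = 109.17 g/mol
n = 549 / 109.17 = 5.03 ≈ 5
Molecular formula = (C7H11N)×5 = C35H55N5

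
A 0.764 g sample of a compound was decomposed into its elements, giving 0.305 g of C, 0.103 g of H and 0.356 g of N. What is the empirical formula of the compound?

Moles — C: 0.305 / 12.01 = 0.0254 mol; H: 0.103 / 1.008 = 0.1022 mol; N: 0.356 / 14.01 = 0.02541 mol
Ratios (÷ 0.0254): C 1.000, H 4.024, N 1.001
→ CH4N

CH4N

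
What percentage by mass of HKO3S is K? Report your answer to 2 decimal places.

Molar mass = 1(1.008) + 1(39.10) + 3(16.00) + 1(32.07) = 120.178 g/mol
Mass of K per mole = 1 × 39.10 = 39.100 g
% K = 39.100 / 120.178 × 100 = 32.54%

32.54%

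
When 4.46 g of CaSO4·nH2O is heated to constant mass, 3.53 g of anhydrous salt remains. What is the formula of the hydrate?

Mass of water lost = 4.46 − 3.53 = 0.93 g → 0.93 / 18.02 = 0.05161 mol H2O
Molar mass of CaSO4 = 136.15 g/mol → mol CaSO4 = 3.53 / 136.15 = 0.02593
n = 0.05161 / 0.02593 = 1.99 ≈ 2 → CaSO4·2H2O

CaSO4·2H2O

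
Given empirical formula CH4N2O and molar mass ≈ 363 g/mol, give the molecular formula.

Empirical-formula mass = 60.06 g/mol
n = 363 / 60.06 = 6.04 ≈ 6
Molecular formula = (CH4N2O)6 = C6H24N12O6

C6H24N12O6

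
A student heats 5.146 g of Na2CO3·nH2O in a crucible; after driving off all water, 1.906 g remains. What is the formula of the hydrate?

Mass of water lost = 5.146 − 1.906 = 3.24 g → 3.24 / 18.02 = 0.1798 mol H2O
Molar mass of Na2CO3 = 105.99 g/mol → mol Na2CO3 = 1.906 / 105.99 = 0.01798
n = 0.1798 / 0.01798 = 10.00 ≈ 10 → Na2CO3·10H2O

Na2CO3·10H2O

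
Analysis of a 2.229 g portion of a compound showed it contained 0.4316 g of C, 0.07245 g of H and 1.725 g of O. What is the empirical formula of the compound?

CH2O3

C: 0.4316 g ÷ 12.01 g/mol = 0.03594 mol
H: 0.07245 g ÷ 1.008 g/mol = 0.07187 mol
O: 1.725 g ÷ 16.00 g/mol = 0.1078 mol
Smallest is C at 0.03594 mol; normalising gives C 1.000, H 2.000, O 3.000
→ CH2O3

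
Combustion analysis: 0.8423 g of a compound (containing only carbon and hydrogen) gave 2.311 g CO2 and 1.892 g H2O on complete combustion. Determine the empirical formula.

mol C = 2.311 / 44.01 = 0.05251; mass C = 0.05251 × 12.01 = 0.6307 g
mol H = 2 × (1.892 / 18.02) = 0.2100; mass H = 0.2100 × 1.008 = 0.2117 g
Smallest is C at 0.05251 mol; normalising gives C 1.000, H 3.999
→ CH4

CH4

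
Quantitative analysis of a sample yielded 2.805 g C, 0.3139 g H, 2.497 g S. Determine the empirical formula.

C3H4S

Moles — C: 2.805 / 12.01 = 0.2336 mol; H: 0.3139 / 1.008 = 0.3114 mol; S: 2.497 / 32.07 = 0.07786 mol
Smallest is S at 0.07786 mol; normalising gives C 3.000, H 4.000, S 1.000
→ C3H4S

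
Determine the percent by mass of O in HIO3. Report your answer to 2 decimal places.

27.29%

Molar mass = 1(1.008) + 1(126.90) + 3(16.00) = 175.908 g/mol
Mass of O per mole = 3 × 16.00 = 48.000 g
% O = 48.000 / 175.908 × 100 = 27.29%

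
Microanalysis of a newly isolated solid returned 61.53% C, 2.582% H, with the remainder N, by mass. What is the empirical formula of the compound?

C2HN

Assume 100 g: 61.53 g C, 2.582 g H, 35.888 g N.
n(C) = 61.53/12.01 = 5.123, n(H) = 2.582/1.008 = 2.562, n(N) = 35.888/14.01 = 2.562
Smallest is H at 2.562 mol; normalising gives C 2.000, H 1.000, N 1.000
≈ 2:1:1 → C2HN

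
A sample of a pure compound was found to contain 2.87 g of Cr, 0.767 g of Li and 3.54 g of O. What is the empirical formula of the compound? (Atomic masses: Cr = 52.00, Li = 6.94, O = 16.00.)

Cr: 2.87 g ÷ 52.00 g/mol = 0.05519 mol
Li: 0.767 g ÷ 6.94 g/mol = 0.1105 mol
O: 3.54 g ÷ 16.00 g/mol = 0.2213 mol
Smallest is Cr at 0.05519 mol; normalising gives Cr 1.000, Li 2.002, O 4.009
Ratio ≈ 1:2:4, so the empirical formula is CrLi2O4

CrLi2O4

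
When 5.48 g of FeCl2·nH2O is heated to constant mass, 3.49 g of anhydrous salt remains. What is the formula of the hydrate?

Mass of water lost = 5.48 − 3.49 = 1.99 g → 1.99 / 18.02 = 0.1104 mol H2O
Molar mass of FeCl2 = 126.75 g/mol → mol FeCl2 = 3.49 / 126.75 = 0.02753
n = 0.1104 / 0.02753 = 4.01 ≈ 4 → FeCl2·4H2O

FeCl2·4H2O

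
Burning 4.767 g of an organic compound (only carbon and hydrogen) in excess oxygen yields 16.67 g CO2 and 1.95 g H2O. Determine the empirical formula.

mol C = 16.67 / 44.01 = 0.3788; mass C = 0.3788 × 12.01 = 4.549 g
mol H = 2 × (1.95 / 18.02) = 0.2164; mass H = 0.2164 × 1.008 = 0.2182 g
Ratios (÷ 0.2164): C 1.750, H 1.000
×4: C 7.00, H 4.00 → C7H4

C7H4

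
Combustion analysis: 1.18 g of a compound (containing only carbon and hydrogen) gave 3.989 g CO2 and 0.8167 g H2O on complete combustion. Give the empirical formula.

mol C = 3.989 / 44.01 = 0.09064; mass C = 0.09064 × 12.01 = 1.089 g
mol H = 2 × (0.8167 / 18.02) = 0.09064; mass H = 0.09064 × 1.008 = 0.09137 g
Divide by the smallest (0.09064 mol C): C 1.000, H 1.000
≈ 1:1 → CH

CH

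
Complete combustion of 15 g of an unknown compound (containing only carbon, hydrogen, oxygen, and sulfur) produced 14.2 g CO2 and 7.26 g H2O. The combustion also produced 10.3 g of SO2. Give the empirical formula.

C2H5O2S

mol C = 14.2 / 44.01 = 0.3227; mass C = 0.3227 × 12.01 = 3.875 g
mol H = 2 × (7.26 / 18.02) = 0.8058; mass H = 0.8058 × 1.008 = 0.8122 g
mol S = 10.3 / 64.07 = 0.1608; mass S = 5.156 g
mass O = 15 − (9.843) = 5.157 g → mol O = 0.3223
Ratios (÷ 0.1608): C 2.007, H 5.012, O 2.005, S 1.000
→ C2H5O2S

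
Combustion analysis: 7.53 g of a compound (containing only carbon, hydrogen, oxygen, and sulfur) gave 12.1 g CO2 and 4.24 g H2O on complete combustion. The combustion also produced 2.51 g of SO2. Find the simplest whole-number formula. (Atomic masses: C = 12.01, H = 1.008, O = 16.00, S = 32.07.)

mol C = 12.1 / 44.01 = 0.2749; mass C = 0.2749 × 12.01 = 3.302 g
mol H = 2 × (4.24 / 18.02) = 0.4706; mass H = 0.4706 × 1.008 = 0.4744 g
mol S = 2.51 / 64.07 = 0.03918; mass S = 1.256 g
mass O = 7.53 − (5.033) = 2.497 g → mol O = 0.1561
Divide by the smallest (0.03918 mol S): C 7.018, H 12.012, O 3.984, S 1.000
≈ 7:12:4:1 → C7H12O4S

C7H12O4S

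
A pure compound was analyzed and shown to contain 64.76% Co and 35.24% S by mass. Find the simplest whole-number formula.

Assume 100 g: 64.76 g Co, 35.24 g S.
Co: 64.76 g ÷ 58.93 g/mol = 1.099 mol
S: 35.24 g ÷ 32.07 g/mol = 1.099 mol
Smallest is S at 1.099 mol; normalising gives Co 1.000, S 1.000
≈ 1:1 → CoS

CoS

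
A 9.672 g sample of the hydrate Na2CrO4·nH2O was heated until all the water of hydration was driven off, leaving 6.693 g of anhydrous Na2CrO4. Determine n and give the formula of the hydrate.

Na2CrO4·4H2O

Mass of water lost = 9.672 − 6.693 = 2.979 g → 2.979 / 18.02 = 0.1653 mol H2O
Molar mass of Na2CrO4 = 161.98 g/mol → mol Na2CrO4 = 6.693 / 161.98 = 0.04132
n = 0.1653 / 0.04132 = 4.00 ≈ 4 → Na2CrO4·4H2O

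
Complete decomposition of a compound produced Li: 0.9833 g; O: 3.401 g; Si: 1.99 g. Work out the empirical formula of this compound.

Li: 0.9833 g ÷ 6.94 g/mol = 0.1417 mol
O: 3.401 g ÷ 16.00 g/mol = 0.2126 mol
Si: 1.99 g ÷ 28.09 g/mol = 0.07084 mol
Smallest is Si at 0.07084 mol; normalising gives Li 2.000, O 3.000, Si 1.000
→ Li2O3Si

Li2O3Si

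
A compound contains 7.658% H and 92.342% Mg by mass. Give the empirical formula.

Assume 100 g: 7.658 g H, 92.342 g Mg.
n(H) = 7.658/1.008 = 7.597, n(Mg) = 92.342/24.31 = 3.799
Smallest is Mg at 3.799 mol; normalising gives H 2.000, Mg 1.000
≈ 2:1 → H2Mg

H2Mg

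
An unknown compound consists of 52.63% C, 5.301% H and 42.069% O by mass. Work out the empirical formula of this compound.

Assume 100 g: 52.63 g C, 5.301 g H, 42.069 g O.
Moles — C: 52.63 / 12.01 = 4.382 mol; H: 5.301 / 1.008 = 5.259 mol; O: 42.069 / 16.00 = 2.629 mol
Ratios (÷ 2.629): C 1.667, H 2.000, O 1.000
×3: C 5.00, H 6.00, O 3.00 → C5H6O3

C5H6O3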